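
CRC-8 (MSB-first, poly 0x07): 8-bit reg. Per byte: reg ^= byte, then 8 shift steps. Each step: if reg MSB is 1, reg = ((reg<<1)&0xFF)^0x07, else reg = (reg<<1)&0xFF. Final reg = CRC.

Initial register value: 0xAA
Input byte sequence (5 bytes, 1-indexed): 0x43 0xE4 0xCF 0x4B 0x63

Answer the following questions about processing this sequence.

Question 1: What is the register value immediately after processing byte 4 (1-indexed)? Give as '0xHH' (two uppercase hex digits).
After byte 1 (0x43): reg=0x91
After byte 2 (0xE4): reg=0x4C
After byte 3 (0xCF): reg=0x80
After byte 4 (0x4B): reg=0x7F

Answer: 0x7F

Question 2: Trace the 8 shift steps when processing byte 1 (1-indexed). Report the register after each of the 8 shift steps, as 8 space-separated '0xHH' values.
Answer: 0xD5 0xAD 0x5D 0xBA 0x73 0xE6 0xCB 0x91

Derivation:
Register before byte 1: 0xAA
After XOR with byte 0x43: 0xE9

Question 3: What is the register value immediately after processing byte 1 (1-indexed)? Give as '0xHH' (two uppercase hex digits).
Answer: 0x91

Derivation:
After byte 1 (0x43): reg=0x91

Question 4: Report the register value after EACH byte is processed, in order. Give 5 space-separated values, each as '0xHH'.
0x91 0x4C 0x80 0x7F 0x54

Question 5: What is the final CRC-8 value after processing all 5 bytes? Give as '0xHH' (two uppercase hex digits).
After byte 1 (0x43): reg=0x91
After byte 2 (0xE4): reg=0x4C
After byte 3 (0xCF): reg=0x80
After byte 4 (0x4B): reg=0x7F
After byte 5 (0x63): reg=0x54

Answer: 0x54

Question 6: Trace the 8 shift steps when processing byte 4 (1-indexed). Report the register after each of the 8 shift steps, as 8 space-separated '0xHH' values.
Answer: 0x91 0x25 0x4A 0x94 0x2F 0x5E 0xBC 0x7F

Derivation:
After byte 1 (0x43): reg=0x91
After byte 2 (0xE4): reg=0x4C
After byte 3 (0xCF): reg=0x80
Register before byte 4: 0x80
After XOR with byte 0x4B: 0xCB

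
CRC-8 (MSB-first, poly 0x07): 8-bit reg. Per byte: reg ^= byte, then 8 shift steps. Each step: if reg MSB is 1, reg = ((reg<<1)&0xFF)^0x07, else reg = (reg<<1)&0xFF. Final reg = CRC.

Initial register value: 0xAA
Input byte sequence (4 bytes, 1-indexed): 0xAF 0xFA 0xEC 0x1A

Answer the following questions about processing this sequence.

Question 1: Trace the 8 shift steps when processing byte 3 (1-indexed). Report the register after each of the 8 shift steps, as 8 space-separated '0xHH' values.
Answer: 0x8A 0x13 0x26 0x4C 0x98 0x37 0x6E 0xDC

Derivation:
After byte 1 (0xAF): reg=0x1B
After byte 2 (0xFA): reg=0xA9
Register before byte 3: 0xA9
After XOR with byte 0xEC: 0x45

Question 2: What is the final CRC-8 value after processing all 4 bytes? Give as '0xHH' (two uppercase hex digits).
After byte 1 (0xAF): reg=0x1B
After byte 2 (0xFA): reg=0xA9
After byte 3 (0xEC): reg=0xDC
After byte 4 (0x1A): reg=0x5C

Answer: 0x5C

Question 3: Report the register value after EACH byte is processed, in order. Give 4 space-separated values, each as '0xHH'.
0x1B 0xA9 0xDC 0x5C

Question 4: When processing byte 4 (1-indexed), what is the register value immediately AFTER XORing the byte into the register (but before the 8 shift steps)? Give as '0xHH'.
Register before byte 4: 0xDC
Byte 4: 0x1A
0xDC XOR 0x1A = 0xC6

Answer: 0xC6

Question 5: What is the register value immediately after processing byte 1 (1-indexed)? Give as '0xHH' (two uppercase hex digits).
After byte 1 (0xAF): reg=0x1B

Answer: 0x1B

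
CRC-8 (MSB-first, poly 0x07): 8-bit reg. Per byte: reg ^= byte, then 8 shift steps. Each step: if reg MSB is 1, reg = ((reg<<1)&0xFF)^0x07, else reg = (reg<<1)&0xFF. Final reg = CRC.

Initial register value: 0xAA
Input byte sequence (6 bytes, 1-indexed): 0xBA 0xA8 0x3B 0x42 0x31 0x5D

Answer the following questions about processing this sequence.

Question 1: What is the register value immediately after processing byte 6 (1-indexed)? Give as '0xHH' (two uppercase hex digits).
After byte 1 (0xBA): reg=0x70
After byte 2 (0xA8): reg=0x06
After byte 3 (0x3B): reg=0xB3
After byte 4 (0x42): reg=0xD9
After byte 5 (0x31): reg=0x96
After byte 6 (0x5D): reg=0x7F

Answer: 0x7F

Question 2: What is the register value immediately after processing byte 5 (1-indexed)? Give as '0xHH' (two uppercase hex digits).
After byte 1 (0xBA): reg=0x70
After byte 2 (0xA8): reg=0x06
After byte 3 (0x3B): reg=0xB3
After byte 4 (0x42): reg=0xD9
After byte 5 (0x31): reg=0x96

Answer: 0x96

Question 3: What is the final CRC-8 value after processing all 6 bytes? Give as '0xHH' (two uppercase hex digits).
After byte 1 (0xBA): reg=0x70
After byte 2 (0xA8): reg=0x06
After byte 3 (0x3B): reg=0xB3
After byte 4 (0x42): reg=0xD9
After byte 5 (0x31): reg=0x96
After byte 6 (0x5D): reg=0x7F

Answer: 0x7F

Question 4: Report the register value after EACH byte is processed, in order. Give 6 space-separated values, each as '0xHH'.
0x70 0x06 0xB3 0xD9 0x96 0x7F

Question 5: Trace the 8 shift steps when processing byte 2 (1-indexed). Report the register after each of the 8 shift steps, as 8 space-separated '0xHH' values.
After byte 1 (0xBA): reg=0x70
Register before byte 2: 0x70
After XOR with byte 0xA8: 0xD8

Answer: 0xB7 0x69 0xD2 0xA3 0x41 0x82 0x03 0x06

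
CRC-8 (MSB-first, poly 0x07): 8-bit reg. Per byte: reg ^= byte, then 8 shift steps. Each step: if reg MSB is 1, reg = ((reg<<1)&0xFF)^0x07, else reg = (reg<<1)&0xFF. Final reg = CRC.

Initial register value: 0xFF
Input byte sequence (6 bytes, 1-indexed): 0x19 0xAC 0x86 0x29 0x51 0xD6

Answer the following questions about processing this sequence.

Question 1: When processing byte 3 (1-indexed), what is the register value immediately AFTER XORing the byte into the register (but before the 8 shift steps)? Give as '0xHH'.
Answer: 0xF6

Derivation:
Register before byte 3: 0x70
Byte 3: 0x86
0x70 XOR 0x86 = 0xF6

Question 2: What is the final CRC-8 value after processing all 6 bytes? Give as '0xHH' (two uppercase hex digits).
After byte 1 (0x19): reg=0xBC
After byte 2 (0xAC): reg=0x70
After byte 3 (0x86): reg=0xCC
After byte 4 (0x29): reg=0xB5
After byte 5 (0x51): reg=0xB2
After byte 6 (0xD6): reg=0x3B

Answer: 0x3B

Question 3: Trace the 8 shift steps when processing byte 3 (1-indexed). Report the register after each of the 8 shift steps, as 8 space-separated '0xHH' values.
Answer: 0xEB 0xD1 0xA5 0x4D 0x9A 0x33 0x66 0xCC

Derivation:
After byte 1 (0x19): reg=0xBC
After byte 2 (0xAC): reg=0x70
Register before byte 3: 0x70
After XOR with byte 0x86: 0xF6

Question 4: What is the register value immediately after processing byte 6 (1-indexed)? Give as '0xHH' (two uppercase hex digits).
After byte 1 (0x19): reg=0xBC
After byte 2 (0xAC): reg=0x70
After byte 3 (0x86): reg=0xCC
After byte 4 (0x29): reg=0xB5
After byte 5 (0x51): reg=0xB2
After byte 6 (0xD6): reg=0x3B

Answer: 0x3B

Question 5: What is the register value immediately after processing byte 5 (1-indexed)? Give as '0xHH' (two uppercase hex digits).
After byte 1 (0x19): reg=0xBC
After byte 2 (0xAC): reg=0x70
After byte 3 (0x86): reg=0xCC
After byte 4 (0x29): reg=0xB5
After byte 5 (0x51): reg=0xB2

Answer: 0xB2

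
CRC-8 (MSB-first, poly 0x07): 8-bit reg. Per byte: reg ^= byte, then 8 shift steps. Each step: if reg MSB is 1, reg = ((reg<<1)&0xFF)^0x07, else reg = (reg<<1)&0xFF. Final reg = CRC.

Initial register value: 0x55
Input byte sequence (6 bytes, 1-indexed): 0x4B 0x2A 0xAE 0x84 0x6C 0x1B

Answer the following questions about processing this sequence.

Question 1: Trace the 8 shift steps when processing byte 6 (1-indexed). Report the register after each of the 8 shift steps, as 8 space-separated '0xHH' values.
After byte 1 (0x4B): reg=0x5A
After byte 2 (0x2A): reg=0x57
After byte 3 (0xAE): reg=0xE1
After byte 4 (0x84): reg=0x3C
After byte 5 (0x6C): reg=0xB7
Register before byte 6: 0xB7
After XOR with byte 0x1B: 0xAC

Answer: 0x5F 0xBE 0x7B 0xF6 0xEB 0xD1 0xA5 0x4D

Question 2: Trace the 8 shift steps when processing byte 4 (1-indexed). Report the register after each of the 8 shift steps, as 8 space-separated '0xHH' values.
After byte 1 (0x4B): reg=0x5A
After byte 2 (0x2A): reg=0x57
After byte 3 (0xAE): reg=0xE1
Register before byte 4: 0xE1
After XOR with byte 0x84: 0x65

Answer: 0xCA 0x93 0x21 0x42 0x84 0x0F 0x1E 0x3C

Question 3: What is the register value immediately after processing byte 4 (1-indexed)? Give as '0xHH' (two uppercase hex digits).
Answer: 0x3C

Derivation:
After byte 1 (0x4B): reg=0x5A
After byte 2 (0x2A): reg=0x57
After byte 3 (0xAE): reg=0xE1
After byte 4 (0x84): reg=0x3C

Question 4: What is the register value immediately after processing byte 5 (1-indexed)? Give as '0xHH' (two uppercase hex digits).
After byte 1 (0x4B): reg=0x5A
After byte 2 (0x2A): reg=0x57
After byte 3 (0xAE): reg=0xE1
After byte 4 (0x84): reg=0x3C
After byte 5 (0x6C): reg=0xB7

Answer: 0xB7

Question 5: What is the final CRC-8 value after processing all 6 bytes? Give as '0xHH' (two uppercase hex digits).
Answer: 0x4D

Derivation:
After byte 1 (0x4B): reg=0x5A
After byte 2 (0x2A): reg=0x57
After byte 3 (0xAE): reg=0xE1
After byte 4 (0x84): reg=0x3C
After byte 5 (0x6C): reg=0xB7
After byte 6 (0x1B): reg=0x4D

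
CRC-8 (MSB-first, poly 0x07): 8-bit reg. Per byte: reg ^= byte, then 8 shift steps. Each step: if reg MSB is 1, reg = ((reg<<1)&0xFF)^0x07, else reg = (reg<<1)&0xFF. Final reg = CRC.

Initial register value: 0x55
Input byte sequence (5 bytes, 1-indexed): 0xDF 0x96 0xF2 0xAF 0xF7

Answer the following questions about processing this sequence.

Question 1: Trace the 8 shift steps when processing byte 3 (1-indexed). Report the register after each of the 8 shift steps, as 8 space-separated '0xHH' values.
Answer: 0x5A 0xB4 0x6F 0xDE 0xBB 0x71 0xE2 0xC3

Derivation:
After byte 1 (0xDF): reg=0xBF
After byte 2 (0x96): reg=0xDF
Register before byte 3: 0xDF
After XOR with byte 0xF2: 0x2D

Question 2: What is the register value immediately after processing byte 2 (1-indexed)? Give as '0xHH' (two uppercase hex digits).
After byte 1 (0xDF): reg=0xBF
After byte 2 (0x96): reg=0xDF

Answer: 0xDF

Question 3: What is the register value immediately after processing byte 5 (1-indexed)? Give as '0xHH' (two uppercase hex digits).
After byte 1 (0xDF): reg=0xBF
After byte 2 (0x96): reg=0xDF
After byte 3 (0xF2): reg=0xC3
After byte 4 (0xAF): reg=0x03
After byte 5 (0xF7): reg=0xC2

Answer: 0xC2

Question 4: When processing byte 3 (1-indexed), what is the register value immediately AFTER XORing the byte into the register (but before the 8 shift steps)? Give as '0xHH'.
Answer: 0x2D

Derivation:
Register before byte 3: 0xDF
Byte 3: 0xF2
0xDF XOR 0xF2 = 0x2D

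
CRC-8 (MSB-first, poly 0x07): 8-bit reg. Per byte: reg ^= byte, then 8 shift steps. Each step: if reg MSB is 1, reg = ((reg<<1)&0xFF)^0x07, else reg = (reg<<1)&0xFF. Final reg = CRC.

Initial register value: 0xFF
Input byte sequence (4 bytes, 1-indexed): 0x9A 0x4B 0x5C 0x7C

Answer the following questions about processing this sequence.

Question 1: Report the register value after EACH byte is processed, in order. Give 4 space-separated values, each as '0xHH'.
0x3C 0x42 0x5A 0xF2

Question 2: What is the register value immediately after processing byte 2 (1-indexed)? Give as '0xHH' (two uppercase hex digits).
Answer: 0x42

Derivation:
After byte 1 (0x9A): reg=0x3C
After byte 2 (0x4B): reg=0x42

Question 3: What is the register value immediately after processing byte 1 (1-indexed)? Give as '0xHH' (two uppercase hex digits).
After byte 1 (0x9A): reg=0x3C

Answer: 0x3C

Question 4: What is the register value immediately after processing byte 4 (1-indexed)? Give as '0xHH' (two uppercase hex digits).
After byte 1 (0x9A): reg=0x3C
After byte 2 (0x4B): reg=0x42
After byte 3 (0x5C): reg=0x5A
After byte 4 (0x7C): reg=0xF2

Answer: 0xF2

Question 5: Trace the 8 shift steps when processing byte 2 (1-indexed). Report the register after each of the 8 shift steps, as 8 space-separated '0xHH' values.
Answer: 0xEE 0xDB 0xB1 0x65 0xCA 0x93 0x21 0x42

Derivation:
After byte 1 (0x9A): reg=0x3C
Register before byte 2: 0x3C
After XOR with byte 0x4B: 0x77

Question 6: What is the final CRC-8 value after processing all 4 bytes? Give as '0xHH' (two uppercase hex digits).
Answer: 0xF2

Derivation:
After byte 1 (0x9A): reg=0x3C
After byte 2 (0x4B): reg=0x42
After byte 3 (0x5C): reg=0x5A
After byte 4 (0x7C): reg=0xF2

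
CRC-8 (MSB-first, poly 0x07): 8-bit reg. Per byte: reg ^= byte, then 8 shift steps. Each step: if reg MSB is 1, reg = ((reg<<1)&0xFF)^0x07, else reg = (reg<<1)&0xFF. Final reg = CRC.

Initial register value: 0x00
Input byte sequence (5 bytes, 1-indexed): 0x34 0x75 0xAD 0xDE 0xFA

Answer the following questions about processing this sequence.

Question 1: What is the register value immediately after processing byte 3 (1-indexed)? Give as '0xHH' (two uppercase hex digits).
Answer: 0xE3

Derivation:
After byte 1 (0x34): reg=0x8C
After byte 2 (0x75): reg=0xE1
After byte 3 (0xAD): reg=0xE3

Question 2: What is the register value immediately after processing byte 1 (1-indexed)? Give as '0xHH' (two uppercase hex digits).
Answer: 0x8C

Derivation:
After byte 1 (0x34): reg=0x8C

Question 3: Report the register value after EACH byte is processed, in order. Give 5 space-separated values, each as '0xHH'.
0x8C 0xE1 0xE3 0xB3 0xF8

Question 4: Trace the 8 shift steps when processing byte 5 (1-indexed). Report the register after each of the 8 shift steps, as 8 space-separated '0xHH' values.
Answer: 0x92 0x23 0x46 0x8C 0x1F 0x3E 0x7C 0xF8

Derivation:
After byte 1 (0x34): reg=0x8C
After byte 2 (0x75): reg=0xE1
After byte 3 (0xAD): reg=0xE3
After byte 4 (0xDE): reg=0xB3
Register before byte 5: 0xB3
After XOR with byte 0xFA: 0x49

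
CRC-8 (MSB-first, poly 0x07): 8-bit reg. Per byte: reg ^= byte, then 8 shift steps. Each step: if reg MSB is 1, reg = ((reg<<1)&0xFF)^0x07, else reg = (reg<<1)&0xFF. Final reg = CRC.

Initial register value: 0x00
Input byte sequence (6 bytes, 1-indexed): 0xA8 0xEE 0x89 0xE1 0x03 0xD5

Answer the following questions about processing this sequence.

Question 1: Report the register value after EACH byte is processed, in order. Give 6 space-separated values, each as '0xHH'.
0x51 0x34 0x3A 0x0F 0x24 0xD9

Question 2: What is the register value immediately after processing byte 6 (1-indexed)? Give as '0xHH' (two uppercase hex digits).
Answer: 0xD9

Derivation:
After byte 1 (0xA8): reg=0x51
After byte 2 (0xEE): reg=0x34
After byte 3 (0x89): reg=0x3A
After byte 4 (0xE1): reg=0x0F
After byte 5 (0x03): reg=0x24
After byte 6 (0xD5): reg=0xD9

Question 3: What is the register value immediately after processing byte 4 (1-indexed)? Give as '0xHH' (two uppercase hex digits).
Answer: 0x0F

Derivation:
After byte 1 (0xA8): reg=0x51
After byte 2 (0xEE): reg=0x34
After byte 3 (0x89): reg=0x3A
After byte 4 (0xE1): reg=0x0F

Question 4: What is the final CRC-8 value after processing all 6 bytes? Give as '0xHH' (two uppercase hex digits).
After byte 1 (0xA8): reg=0x51
After byte 2 (0xEE): reg=0x34
After byte 3 (0x89): reg=0x3A
After byte 4 (0xE1): reg=0x0F
After byte 5 (0x03): reg=0x24
After byte 6 (0xD5): reg=0xD9

Answer: 0xD9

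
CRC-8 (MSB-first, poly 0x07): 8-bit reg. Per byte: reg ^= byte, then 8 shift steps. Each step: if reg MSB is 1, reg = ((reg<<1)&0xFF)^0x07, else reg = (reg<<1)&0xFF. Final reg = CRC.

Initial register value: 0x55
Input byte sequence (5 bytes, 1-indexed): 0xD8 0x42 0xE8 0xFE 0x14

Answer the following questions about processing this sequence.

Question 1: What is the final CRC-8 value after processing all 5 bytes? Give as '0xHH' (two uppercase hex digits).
After byte 1 (0xD8): reg=0xAA
After byte 2 (0x42): reg=0x96
After byte 3 (0xE8): reg=0x7D
After byte 4 (0xFE): reg=0x80
After byte 5 (0x14): reg=0xE5

Answer: 0xE5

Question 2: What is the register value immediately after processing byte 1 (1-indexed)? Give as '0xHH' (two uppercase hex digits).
After byte 1 (0xD8): reg=0xAA

Answer: 0xAA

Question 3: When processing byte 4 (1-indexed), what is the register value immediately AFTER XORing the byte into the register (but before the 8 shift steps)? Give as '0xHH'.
Register before byte 4: 0x7D
Byte 4: 0xFE
0x7D XOR 0xFE = 0x83

Answer: 0x83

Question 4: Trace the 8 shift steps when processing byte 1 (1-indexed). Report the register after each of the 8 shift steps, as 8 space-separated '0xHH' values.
Register before byte 1: 0x55
After XOR with byte 0xD8: 0x8D

Answer: 0x1D 0x3A 0x74 0xE8 0xD7 0xA9 0x55 0xAA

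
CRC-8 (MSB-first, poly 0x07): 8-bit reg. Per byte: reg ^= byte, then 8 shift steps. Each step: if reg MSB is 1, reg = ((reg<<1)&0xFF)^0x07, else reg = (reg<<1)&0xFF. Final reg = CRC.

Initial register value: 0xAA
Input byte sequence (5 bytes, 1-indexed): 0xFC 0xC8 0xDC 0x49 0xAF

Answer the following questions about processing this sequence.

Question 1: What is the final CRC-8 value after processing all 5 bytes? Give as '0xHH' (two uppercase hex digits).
Answer: 0xDC

Derivation:
After byte 1 (0xFC): reg=0xA5
After byte 2 (0xC8): reg=0x04
After byte 3 (0xDC): reg=0x06
After byte 4 (0x49): reg=0xEA
After byte 5 (0xAF): reg=0xDC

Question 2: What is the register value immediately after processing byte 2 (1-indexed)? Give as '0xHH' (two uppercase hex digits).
After byte 1 (0xFC): reg=0xA5
After byte 2 (0xC8): reg=0x04

Answer: 0x04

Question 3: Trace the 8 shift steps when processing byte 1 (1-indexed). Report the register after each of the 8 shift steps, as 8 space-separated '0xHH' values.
Register before byte 1: 0xAA
After XOR with byte 0xFC: 0x56

Answer: 0xAC 0x5F 0xBE 0x7B 0xF6 0xEB 0xD1 0xA5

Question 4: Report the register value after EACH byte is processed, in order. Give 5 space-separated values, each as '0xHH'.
0xA5 0x04 0x06 0xEA 0xDC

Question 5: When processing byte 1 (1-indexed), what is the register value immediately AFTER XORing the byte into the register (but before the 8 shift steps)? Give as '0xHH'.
Answer: 0x56

Derivation:
Register before byte 1: 0xAA
Byte 1: 0xFC
0xAA XOR 0xFC = 0x56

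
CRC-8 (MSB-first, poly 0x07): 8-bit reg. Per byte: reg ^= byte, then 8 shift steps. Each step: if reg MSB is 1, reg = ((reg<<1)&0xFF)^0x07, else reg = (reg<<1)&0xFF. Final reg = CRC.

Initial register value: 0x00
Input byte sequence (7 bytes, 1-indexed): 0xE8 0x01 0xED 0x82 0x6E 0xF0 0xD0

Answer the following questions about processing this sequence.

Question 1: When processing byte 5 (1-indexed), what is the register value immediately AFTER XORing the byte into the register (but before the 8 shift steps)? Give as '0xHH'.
Register before byte 5: 0x92
Byte 5: 0x6E
0x92 XOR 0x6E = 0xFC

Answer: 0xFC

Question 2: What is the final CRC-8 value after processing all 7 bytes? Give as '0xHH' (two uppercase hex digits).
After byte 1 (0xE8): reg=0x96
After byte 2 (0x01): reg=0xEC
After byte 3 (0xED): reg=0x07
After byte 4 (0x82): reg=0x92
After byte 5 (0x6E): reg=0xFA
After byte 6 (0xF0): reg=0x36
After byte 7 (0xD0): reg=0xBC

Answer: 0xBC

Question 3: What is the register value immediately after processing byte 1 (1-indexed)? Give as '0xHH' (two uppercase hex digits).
Answer: 0x96

Derivation:
After byte 1 (0xE8): reg=0x96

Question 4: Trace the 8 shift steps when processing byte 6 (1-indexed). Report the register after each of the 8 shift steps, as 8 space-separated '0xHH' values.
After byte 1 (0xE8): reg=0x96
After byte 2 (0x01): reg=0xEC
After byte 3 (0xED): reg=0x07
After byte 4 (0x82): reg=0x92
After byte 5 (0x6E): reg=0xFA
Register before byte 6: 0xFA
After XOR with byte 0xF0: 0x0A

Answer: 0x14 0x28 0x50 0xA0 0x47 0x8E 0x1B 0x36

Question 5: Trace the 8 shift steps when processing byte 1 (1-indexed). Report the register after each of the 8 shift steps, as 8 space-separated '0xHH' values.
Answer: 0xD7 0xA9 0x55 0xAA 0x53 0xA6 0x4B 0x96

Derivation:
Register before byte 1: 0x00
After XOR with byte 0xE8: 0xE8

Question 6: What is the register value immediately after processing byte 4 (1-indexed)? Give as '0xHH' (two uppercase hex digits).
After byte 1 (0xE8): reg=0x96
After byte 2 (0x01): reg=0xEC
After byte 3 (0xED): reg=0x07
After byte 4 (0x82): reg=0x92

Answer: 0x92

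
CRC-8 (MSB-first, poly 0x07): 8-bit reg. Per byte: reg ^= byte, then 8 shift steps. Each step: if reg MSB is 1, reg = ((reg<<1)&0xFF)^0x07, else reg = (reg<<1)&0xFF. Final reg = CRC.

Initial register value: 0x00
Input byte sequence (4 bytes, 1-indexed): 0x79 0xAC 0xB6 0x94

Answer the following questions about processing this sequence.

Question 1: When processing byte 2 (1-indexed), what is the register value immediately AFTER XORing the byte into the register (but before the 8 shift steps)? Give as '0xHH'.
Register before byte 2: 0x68
Byte 2: 0xAC
0x68 XOR 0xAC = 0xC4

Answer: 0xC4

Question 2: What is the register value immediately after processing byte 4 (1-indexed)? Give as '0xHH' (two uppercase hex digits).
Answer: 0xF2

Derivation:
After byte 1 (0x79): reg=0x68
After byte 2 (0xAC): reg=0x52
After byte 3 (0xB6): reg=0xB2
After byte 4 (0x94): reg=0xF2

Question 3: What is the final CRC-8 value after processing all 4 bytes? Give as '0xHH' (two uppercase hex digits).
After byte 1 (0x79): reg=0x68
After byte 2 (0xAC): reg=0x52
After byte 3 (0xB6): reg=0xB2
After byte 4 (0x94): reg=0xF2

Answer: 0xF2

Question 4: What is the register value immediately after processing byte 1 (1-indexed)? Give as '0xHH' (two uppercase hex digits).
Answer: 0x68

Derivation:
After byte 1 (0x79): reg=0x68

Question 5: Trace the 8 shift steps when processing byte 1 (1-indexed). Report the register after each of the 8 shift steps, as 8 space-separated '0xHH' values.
Answer: 0xF2 0xE3 0xC1 0x85 0x0D 0x1A 0x34 0x68

Derivation:
Register before byte 1: 0x00
After XOR with byte 0x79: 0x79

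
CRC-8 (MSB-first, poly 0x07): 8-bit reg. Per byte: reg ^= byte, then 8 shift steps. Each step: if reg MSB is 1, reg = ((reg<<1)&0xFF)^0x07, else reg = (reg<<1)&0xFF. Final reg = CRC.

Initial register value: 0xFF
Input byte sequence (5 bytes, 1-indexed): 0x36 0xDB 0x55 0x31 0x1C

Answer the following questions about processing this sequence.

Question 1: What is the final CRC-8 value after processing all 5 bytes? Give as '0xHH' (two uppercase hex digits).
After byte 1 (0x36): reg=0x71
After byte 2 (0xDB): reg=0x5F
After byte 3 (0x55): reg=0x36
After byte 4 (0x31): reg=0x15
After byte 5 (0x1C): reg=0x3F

Answer: 0x3F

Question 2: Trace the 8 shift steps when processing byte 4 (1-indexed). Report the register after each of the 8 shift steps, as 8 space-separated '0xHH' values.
Answer: 0x0E 0x1C 0x38 0x70 0xE0 0xC7 0x89 0x15

Derivation:
After byte 1 (0x36): reg=0x71
After byte 2 (0xDB): reg=0x5F
After byte 3 (0x55): reg=0x36
Register before byte 4: 0x36
After XOR with byte 0x31: 0x07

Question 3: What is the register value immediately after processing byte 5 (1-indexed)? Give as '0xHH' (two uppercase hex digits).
Answer: 0x3F

Derivation:
After byte 1 (0x36): reg=0x71
After byte 2 (0xDB): reg=0x5F
After byte 3 (0x55): reg=0x36
After byte 4 (0x31): reg=0x15
After byte 5 (0x1C): reg=0x3F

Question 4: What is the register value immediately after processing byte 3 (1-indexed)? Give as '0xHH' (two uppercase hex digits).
Answer: 0x36

Derivation:
After byte 1 (0x36): reg=0x71
After byte 2 (0xDB): reg=0x5F
After byte 3 (0x55): reg=0x36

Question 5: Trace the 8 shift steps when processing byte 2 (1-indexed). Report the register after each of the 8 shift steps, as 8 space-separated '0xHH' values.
After byte 1 (0x36): reg=0x71
Register before byte 2: 0x71
After XOR with byte 0xDB: 0xAA

Answer: 0x53 0xA6 0x4B 0x96 0x2B 0x56 0xAC 0x5F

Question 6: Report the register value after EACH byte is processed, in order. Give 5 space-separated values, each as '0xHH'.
0x71 0x5F 0x36 0x15 0x3F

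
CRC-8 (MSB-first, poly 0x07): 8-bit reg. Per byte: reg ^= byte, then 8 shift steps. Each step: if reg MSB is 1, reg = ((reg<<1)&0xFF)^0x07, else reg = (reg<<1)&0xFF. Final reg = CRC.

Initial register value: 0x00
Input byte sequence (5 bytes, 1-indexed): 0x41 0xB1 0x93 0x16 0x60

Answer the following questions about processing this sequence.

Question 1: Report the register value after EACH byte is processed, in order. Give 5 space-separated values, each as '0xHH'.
0xC0 0x50 0x47 0xB0 0x3E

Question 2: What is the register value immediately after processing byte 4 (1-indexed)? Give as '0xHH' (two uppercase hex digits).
Answer: 0xB0

Derivation:
After byte 1 (0x41): reg=0xC0
After byte 2 (0xB1): reg=0x50
After byte 3 (0x93): reg=0x47
After byte 4 (0x16): reg=0xB0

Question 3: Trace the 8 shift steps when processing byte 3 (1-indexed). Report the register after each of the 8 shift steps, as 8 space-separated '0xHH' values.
Answer: 0x81 0x05 0x0A 0x14 0x28 0x50 0xA0 0x47

Derivation:
After byte 1 (0x41): reg=0xC0
After byte 2 (0xB1): reg=0x50
Register before byte 3: 0x50
After XOR with byte 0x93: 0xC3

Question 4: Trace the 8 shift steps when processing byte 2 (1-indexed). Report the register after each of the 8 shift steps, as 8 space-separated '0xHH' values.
Answer: 0xE2 0xC3 0x81 0x05 0x0A 0x14 0x28 0x50

Derivation:
After byte 1 (0x41): reg=0xC0
Register before byte 2: 0xC0
After XOR with byte 0xB1: 0x71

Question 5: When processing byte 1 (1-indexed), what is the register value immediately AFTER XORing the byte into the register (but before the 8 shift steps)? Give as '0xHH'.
Answer: 0x41

Derivation:
Register before byte 1: 0x00
Byte 1: 0x41
0x00 XOR 0x41 = 0x41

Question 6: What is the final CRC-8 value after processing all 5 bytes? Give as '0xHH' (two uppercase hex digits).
Answer: 0x3E

Derivation:
After byte 1 (0x41): reg=0xC0
After byte 2 (0xB1): reg=0x50
After byte 3 (0x93): reg=0x47
After byte 4 (0x16): reg=0xB0
After byte 5 (0x60): reg=0x3E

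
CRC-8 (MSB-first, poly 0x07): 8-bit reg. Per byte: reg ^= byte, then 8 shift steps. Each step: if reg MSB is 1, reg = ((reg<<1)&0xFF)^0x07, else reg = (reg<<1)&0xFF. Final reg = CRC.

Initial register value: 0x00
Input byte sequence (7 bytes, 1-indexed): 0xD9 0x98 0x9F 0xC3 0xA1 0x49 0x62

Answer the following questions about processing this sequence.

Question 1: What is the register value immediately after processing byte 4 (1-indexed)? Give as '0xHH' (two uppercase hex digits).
After byte 1 (0xD9): reg=0x01
After byte 2 (0x98): reg=0xC6
After byte 3 (0x9F): reg=0x88
After byte 4 (0xC3): reg=0xF6

Answer: 0xF6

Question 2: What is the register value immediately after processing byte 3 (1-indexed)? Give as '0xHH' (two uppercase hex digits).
Answer: 0x88

Derivation:
After byte 1 (0xD9): reg=0x01
After byte 2 (0x98): reg=0xC6
After byte 3 (0x9F): reg=0x88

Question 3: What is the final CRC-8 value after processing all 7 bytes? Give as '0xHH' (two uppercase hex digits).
After byte 1 (0xD9): reg=0x01
After byte 2 (0x98): reg=0xC6
After byte 3 (0x9F): reg=0x88
After byte 4 (0xC3): reg=0xF6
After byte 5 (0xA1): reg=0xA2
After byte 6 (0x49): reg=0x9F
After byte 7 (0x62): reg=0xFD

Answer: 0xFD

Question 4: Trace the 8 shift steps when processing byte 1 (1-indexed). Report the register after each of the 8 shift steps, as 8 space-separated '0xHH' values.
Answer: 0xB5 0x6D 0xDA 0xB3 0x61 0xC2 0x83 0x01

Derivation:
Register before byte 1: 0x00
After XOR with byte 0xD9: 0xD9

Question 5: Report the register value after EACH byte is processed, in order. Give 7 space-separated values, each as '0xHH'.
0x01 0xC6 0x88 0xF6 0xA2 0x9F 0xFD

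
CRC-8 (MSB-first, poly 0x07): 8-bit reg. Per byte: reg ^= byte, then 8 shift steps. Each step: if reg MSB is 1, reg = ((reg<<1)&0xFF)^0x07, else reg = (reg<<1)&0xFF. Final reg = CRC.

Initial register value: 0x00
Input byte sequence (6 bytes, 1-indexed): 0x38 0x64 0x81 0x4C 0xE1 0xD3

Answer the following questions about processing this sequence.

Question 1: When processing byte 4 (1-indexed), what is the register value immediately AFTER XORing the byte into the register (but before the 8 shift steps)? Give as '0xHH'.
Register before byte 4: 0x9F
Byte 4: 0x4C
0x9F XOR 0x4C = 0xD3

Answer: 0xD3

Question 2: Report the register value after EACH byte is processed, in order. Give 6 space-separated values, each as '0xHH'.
0xA8 0x6A 0x9F 0x37 0x2C 0xF3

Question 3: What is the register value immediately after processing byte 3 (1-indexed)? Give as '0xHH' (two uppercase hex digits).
Answer: 0x9F

Derivation:
After byte 1 (0x38): reg=0xA8
After byte 2 (0x64): reg=0x6A
After byte 3 (0x81): reg=0x9F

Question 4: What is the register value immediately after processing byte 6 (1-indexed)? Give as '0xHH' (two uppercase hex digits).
Answer: 0xF3

Derivation:
After byte 1 (0x38): reg=0xA8
After byte 2 (0x64): reg=0x6A
After byte 3 (0x81): reg=0x9F
After byte 4 (0x4C): reg=0x37
After byte 5 (0xE1): reg=0x2C
After byte 6 (0xD3): reg=0xF3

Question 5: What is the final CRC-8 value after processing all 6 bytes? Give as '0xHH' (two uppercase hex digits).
After byte 1 (0x38): reg=0xA8
After byte 2 (0x64): reg=0x6A
After byte 3 (0x81): reg=0x9F
After byte 4 (0x4C): reg=0x37
After byte 5 (0xE1): reg=0x2C
After byte 6 (0xD3): reg=0xF3

Answer: 0xF3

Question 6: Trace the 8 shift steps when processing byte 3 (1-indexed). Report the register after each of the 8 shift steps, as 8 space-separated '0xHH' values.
Answer: 0xD1 0xA5 0x4D 0x9A 0x33 0x66 0xCC 0x9F

Derivation:
After byte 1 (0x38): reg=0xA8
After byte 2 (0x64): reg=0x6A
Register before byte 3: 0x6A
After XOR with byte 0x81: 0xEB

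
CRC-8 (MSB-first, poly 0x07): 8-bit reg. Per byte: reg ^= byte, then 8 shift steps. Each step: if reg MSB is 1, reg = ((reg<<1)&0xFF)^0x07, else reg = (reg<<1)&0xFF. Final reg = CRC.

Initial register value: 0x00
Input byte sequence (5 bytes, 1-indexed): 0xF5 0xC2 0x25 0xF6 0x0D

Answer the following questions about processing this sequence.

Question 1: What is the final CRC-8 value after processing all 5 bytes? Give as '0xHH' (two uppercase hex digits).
Answer: 0xA8

Derivation:
After byte 1 (0xF5): reg=0xC5
After byte 2 (0xC2): reg=0x15
After byte 3 (0x25): reg=0x90
After byte 4 (0xF6): reg=0x35
After byte 5 (0x0D): reg=0xA8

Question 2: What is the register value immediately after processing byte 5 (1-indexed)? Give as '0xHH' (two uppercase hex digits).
Answer: 0xA8

Derivation:
After byte 1 (0xF5): reg=0xC5
After byte 2 (0xC2): reg=0x15
After byte 3 (0x25): reg=0x90
After byte 4 (0xF6): reg=0x35
After byte 5 (0x0D): reg=0xA8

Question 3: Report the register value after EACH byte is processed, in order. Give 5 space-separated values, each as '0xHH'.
0xC5 0x15 0x90 0x35 0xA8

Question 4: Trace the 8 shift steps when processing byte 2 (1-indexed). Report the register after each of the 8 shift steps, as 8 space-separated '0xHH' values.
Answer: 0x0E 0x1C 0x38 0x70 0xE0 0xC7 0x89 0x15

Derivation:
After byte 1 (0xF5): reg=0xC5
Register before byte 2: 0xC5
After XOR with byte 0xC2: 0x07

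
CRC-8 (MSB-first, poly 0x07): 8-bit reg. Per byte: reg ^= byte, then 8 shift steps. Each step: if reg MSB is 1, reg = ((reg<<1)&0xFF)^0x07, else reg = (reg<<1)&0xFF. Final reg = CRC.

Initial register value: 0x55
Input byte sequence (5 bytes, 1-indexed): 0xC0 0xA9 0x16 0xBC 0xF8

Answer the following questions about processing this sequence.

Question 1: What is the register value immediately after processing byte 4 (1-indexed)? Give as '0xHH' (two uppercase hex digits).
Answer: 0x7E

Derivation:
After byte 1 (0xC0): reg=0xE2
After byte 2 (0xA9): reg=0xF6
After byte 3 (0x16): reg=0xAE
After byte 4 (0xBC): reg=0x7E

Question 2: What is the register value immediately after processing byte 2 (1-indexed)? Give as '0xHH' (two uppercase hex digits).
Answer: 0xF6

Derivation:
After byte 1 (0xC0): reg=0xE2
After byte 2 (0xA9): reg=0xF6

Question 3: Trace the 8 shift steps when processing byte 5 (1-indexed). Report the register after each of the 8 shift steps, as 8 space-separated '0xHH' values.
Answer: 0x0B 0x16 0x2C 0x58 0xB0 0x67 0xCE 0x9B

Derivation:
After byte 1 (0xC0): reg=0xE2
After byte 2 (0xA9): reg=0xF6
After byte 3 (0x16): reg=0xAE
After byte 4 (0xBC): reg=0x7E
Register before byte 5: 0x7E
After XOR with byte 0xF8: 0x86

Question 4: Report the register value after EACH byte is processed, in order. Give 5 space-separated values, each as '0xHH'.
0xE2 0xF6 0xAE 0x7E 0x9B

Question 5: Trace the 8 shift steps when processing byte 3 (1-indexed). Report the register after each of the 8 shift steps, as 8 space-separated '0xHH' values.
Answer: 0xC7 0x89 0x15 0x2A 0x54 0xA8 0x57 0xAE

Derivation:
After byte 1 (0xC0): reg=0xE2
After byte 2 (0xA9): reg=0xF6
Register before byte 3: 0xF6
After XOR with byte 0x16: 0xE0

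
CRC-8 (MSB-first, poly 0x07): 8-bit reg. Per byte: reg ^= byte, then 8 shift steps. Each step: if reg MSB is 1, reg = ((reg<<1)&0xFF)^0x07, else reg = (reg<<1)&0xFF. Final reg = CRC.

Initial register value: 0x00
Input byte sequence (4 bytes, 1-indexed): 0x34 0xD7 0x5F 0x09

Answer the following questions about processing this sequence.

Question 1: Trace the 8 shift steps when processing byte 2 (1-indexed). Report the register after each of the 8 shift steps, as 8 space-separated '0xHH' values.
Answer: 0xB6 0x6B 0xD6 0xAB 0x51 0xA2 0x43 0x86

Derivation:
After byte 1 (0x34): reg=0x8C
Register before byte 2: 0x8C
After XOR with byte 0xD7: 0x5B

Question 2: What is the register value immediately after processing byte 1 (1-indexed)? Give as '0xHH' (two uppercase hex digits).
Answer: 0x8C

Derivation:
After byte 1 (0x34): reg=0x8C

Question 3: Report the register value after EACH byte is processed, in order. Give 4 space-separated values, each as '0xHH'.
0x8C 0x86 0x01 0x38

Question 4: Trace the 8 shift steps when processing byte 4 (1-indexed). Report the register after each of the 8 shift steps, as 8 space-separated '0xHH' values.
After byte 1 (0x34): reg=0x8C
After byte 2 (0xD7): reg=0x86
After byte 3 (0x5F): reg=0x01
Register before byte 4: 0x01
After XOR with byte 0x09: 0x08

Answer: 0x10 0x20 0x40 0x80 0x07 0x0E 0x1C 0x38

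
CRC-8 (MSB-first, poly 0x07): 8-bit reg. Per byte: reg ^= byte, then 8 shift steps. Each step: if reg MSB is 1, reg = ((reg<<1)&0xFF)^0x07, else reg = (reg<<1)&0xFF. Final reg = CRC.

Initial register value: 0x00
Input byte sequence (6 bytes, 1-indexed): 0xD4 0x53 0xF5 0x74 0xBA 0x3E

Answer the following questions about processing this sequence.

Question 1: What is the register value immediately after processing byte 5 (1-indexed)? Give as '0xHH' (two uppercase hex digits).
After byte 1 (0xD4): reg=0x22
After byte 2 (0x53): reg=0x50
After byte 3 (0xF5): reg=0x72
After byte 4 (0x74): reg=0x12
After byte 5 (0xBA): reg=0x51

Answer: 0x51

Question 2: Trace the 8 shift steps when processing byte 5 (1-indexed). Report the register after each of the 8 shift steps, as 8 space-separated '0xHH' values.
After byte 1 (0xD4): reg=0x22
After byte 2 (0x53): reg=0x50
After byte 3 (0xF5): reg=0x72
After byte 4 (0x74): reg=0x12
Register before byte 5: 0x12
After XOR with byte 0xBA: 0xA8

Answer: 0x57 0xAE 0x5B 0xB6 0x6B 0xD6 0xAB 0x51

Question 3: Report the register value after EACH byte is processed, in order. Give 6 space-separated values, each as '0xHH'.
0x22 0x50 0x72 0x12 0x51 0x0A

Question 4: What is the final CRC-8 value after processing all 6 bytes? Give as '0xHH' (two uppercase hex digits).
After byte 1 (0xD4): reg=0x22
After byte 2 (0x53): reg=0x50
After byte 3 (0xF5): reg=0x72
After byte 4 (0x74): reg=0x12
After byte 5 (0xBA): reg=0x51
After byte 6 (0x3E): reg=0x0A

Answer: 0x0A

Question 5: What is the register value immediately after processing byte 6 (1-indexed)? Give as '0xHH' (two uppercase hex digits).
After byte 1 (0xD4): reg=0x22
After byte 2 (0x53): reg=0x50
After byte 3 (0xF5): reg=0x72
After byte 4 (0x74): reg=0x12
After byte 5 (0xBA): reg=0x51
After byte 6 (0x3E): reg=0x0A

Answer: 0x0A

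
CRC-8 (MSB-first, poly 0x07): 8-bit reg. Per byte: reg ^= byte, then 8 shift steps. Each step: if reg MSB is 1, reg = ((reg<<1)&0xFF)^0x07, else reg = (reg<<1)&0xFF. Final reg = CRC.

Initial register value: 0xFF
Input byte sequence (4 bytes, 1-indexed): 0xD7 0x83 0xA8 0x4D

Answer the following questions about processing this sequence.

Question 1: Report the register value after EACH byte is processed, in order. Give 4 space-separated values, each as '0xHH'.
0xD8 0x86 0xCA 0x9C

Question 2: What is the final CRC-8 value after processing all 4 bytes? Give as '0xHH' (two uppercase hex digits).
After byte 1 (0xD7): reg=0xD8
After byte 2 (0x83): reg=0x86
After byte 3 (0xA8): reg=0xCA
After byte 4 (0x4D): reg=0x9C

Answer: 0x9C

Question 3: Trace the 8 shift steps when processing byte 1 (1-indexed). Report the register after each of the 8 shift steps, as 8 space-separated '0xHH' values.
Register before byte 1: 0xFF
After XOR with byte 0xD7: 0x28

Answer: 0x50 0xA0 0x47 0x8E 0x1B 0x36 0x6C 0xD8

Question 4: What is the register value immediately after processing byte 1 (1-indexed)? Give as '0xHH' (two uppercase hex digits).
Answer: 0xD8

Derivation:
After byte 1 (0xD7): reg=0xD8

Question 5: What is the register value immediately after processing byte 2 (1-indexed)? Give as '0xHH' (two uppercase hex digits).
Answer: 0x86

Derivation:
After byte 1 (0xD7): reg=0xD8
After byte 2 (0x83): reg=0x86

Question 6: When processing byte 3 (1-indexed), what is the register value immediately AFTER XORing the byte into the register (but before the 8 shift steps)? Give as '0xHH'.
Register before byte 3: 0x86
Byte 3: 0xA8
0x86 XOR 0xA8 = 0x2E

Answer: 0x2E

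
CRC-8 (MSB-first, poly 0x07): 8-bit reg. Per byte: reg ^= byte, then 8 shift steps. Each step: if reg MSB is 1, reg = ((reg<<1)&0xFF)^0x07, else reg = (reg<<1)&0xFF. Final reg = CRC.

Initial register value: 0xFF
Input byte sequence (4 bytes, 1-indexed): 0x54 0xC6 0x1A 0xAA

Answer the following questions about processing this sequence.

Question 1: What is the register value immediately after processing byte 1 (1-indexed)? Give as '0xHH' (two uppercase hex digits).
Answer: 0x58

Derivation:
After byte 1 (0x54): reg=0x58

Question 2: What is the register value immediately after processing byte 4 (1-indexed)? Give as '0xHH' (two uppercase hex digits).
After byte 1 (0x54): reg=0x58
After byte 2 (0xC6): reg=0xD3
After byte 3 (0x1A): reg=0x71
After byte 4 (0xAA): reg=0x0F

Answer: 0x0F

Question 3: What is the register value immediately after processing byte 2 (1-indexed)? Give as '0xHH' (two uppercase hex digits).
Answer: 0xD3

Derivation:
After byte 1 (0x54): reg=0x58
After byte 2 (0xC6): reg=0xD3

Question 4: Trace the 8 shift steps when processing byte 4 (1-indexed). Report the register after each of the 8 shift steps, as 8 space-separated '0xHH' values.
Answer: 0xB1 0x65 0xCA 0x93 0x21 0x42 0x84 0x0F

Derivation:
After byte 1 (0x54): reg=0x58
After byte 2 (0xC6): reg=0xD3
After byte 3 (0x1A): reg=0x71
Register before byte 4: 0x71
After XOR with byte 0xAA: 0xDB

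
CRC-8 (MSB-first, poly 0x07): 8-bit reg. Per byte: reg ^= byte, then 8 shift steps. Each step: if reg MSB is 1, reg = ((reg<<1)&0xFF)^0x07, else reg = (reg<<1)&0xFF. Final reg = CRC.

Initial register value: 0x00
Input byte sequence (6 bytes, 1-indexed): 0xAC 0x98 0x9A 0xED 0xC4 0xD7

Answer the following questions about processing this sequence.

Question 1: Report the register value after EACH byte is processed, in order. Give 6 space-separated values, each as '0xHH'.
0x4D 0x25 0x34 0x01 0x55 0x87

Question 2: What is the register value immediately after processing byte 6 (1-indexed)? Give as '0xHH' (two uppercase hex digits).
Answer: 0x87

Derivation:
After byte 1 (0xAC): reg=0x4D
After byte 2 (0x98): reg=0x25
After byte 3 (0x9A): reg=0x34
After byte 4 (0xED): reg=0x01
After byte 5 (0xC4): reg=0x55
After byte 6 (0xD7): reg=0x87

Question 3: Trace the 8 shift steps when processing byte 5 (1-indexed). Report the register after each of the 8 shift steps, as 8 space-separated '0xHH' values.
Answer: 0x8D 0x1D 0x3A 0x74 0xE8 0xD7 0xA9 0x55

Derivation:
After byte 1 (0xAC): reg=0x4D
After byte 2 (0x98): reg=0x25
After byte 3 (0x9A): reg=0x34
After byte 4 (0xED): reg=0x01
Register before byte 5: 0x01
After XOR with byte 0xC4: 0xC5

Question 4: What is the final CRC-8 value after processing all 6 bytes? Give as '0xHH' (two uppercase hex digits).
Answer: 0x87

Derivation:
After byte 1 (0xAC): reg=0x4D
After byte 2 (0x98): reg=0x25
After byte 3 (0x9A): reg=0x34
After byte 4 (0xED): reg=0x01
After byte 5 (0xC4): reg=0x55
After byte 6 (0xD7): reg=0x87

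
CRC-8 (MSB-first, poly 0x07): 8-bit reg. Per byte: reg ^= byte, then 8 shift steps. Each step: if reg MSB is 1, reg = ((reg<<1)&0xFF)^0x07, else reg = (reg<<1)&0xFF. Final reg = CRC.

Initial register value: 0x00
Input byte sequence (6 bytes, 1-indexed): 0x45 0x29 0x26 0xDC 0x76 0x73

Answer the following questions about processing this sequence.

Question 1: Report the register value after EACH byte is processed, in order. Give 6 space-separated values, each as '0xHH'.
0xDC 0xC5 0xA7 0x66 0x70 0x09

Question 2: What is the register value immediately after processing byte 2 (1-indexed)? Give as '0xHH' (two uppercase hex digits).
Answer: 0xC5

Derivation:
After byte 1 (0x45): reg=0xDC
After byte 2 (0x29): reg=0xC5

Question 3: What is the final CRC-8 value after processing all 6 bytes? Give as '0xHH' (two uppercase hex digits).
After byte 1 (0x45): reg=0xDC
After byte 2 (0x29): reg=0xC5
After byte 3 (0x26): reg=0xA7
After byte 4 (0xDC): reg=0x66
After byte 5 (0x76): reg=0x70
After byte 6 (0x73): reg=0x09

Answer: 0x09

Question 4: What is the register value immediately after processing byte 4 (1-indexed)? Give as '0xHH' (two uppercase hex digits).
Answer: 0x66

Derivation:
After byte 1 (0x45): reg=0xDC
After byte 2 (0x29): reg=0xC5
After byte 3 (0x26): reg=0xA7
After byte 4 (0xDC): reg=0x66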